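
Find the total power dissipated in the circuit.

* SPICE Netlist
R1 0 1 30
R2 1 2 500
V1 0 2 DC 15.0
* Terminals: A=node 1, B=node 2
Nodal analysis, taking node 2 as the 0 V reference.
Source V1 fixes V_0 = 15 V.
KCL at each unknown node (sum of currents leaving = 0; resistances in Ω):
  Node 1: (V_1 - 15)/30 + (V_1 - 0)/500 = 0
Collecting terms: 0.03533 × V_1 = 0.5  =>  V_1 = 14.15 V
Power in each resistor, P = (ΔV)²/R:
  P_R1 = (15 - 14.15)²/30 = 0.02403 W
  P_R2 = (14.15 - 0)²/500 = 0.4005 W
P_total = P_R1 + P_R2 = 0.4245 W

Final answer: 0.4245 W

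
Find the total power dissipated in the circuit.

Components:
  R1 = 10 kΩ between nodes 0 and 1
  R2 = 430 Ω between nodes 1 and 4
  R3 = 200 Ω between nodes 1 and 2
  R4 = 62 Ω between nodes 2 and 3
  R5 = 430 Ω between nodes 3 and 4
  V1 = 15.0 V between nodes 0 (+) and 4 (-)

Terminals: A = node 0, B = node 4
Nodal analysis, taking node 4 as the 0 V reference.
Source V1 fixes V_0 = 15 V.
KCL at each unknown node (sum of currents leaving = 0; resistances in Ω):
  Node 1: (V_1 - 15)/10000 + (V_1 - 0)/430 + (V_1 - V_2)/200 = 0
  Node 2: (V_2 - V_1)/200 + (V_2 - V_3)/62 = 0
  Node 3: (V_3 - V_2)/62 + (V_3 - 0)/430 = 0
Collecting terms (coefficients in siemens):
  0.007426·V_1 - 0.005·V_2 = 0.0015
  0.02113·V_2 - 0.005·V_1 - 0.01613·V_3 = 0
  0.01845·V_3 - 0.01613·V_2 = 0
Solving these 3 simultaneous equations (Gaussian elimination) gives:
  V_1 = 0.3875 V, V_2 = 0.2755 V, V_3 = 0.2408 V
Power in each resistor, P = (ΔV)²/R:
  P_R1 = (15 - 0.3875)²/10000 = 0.02135 W
  P_R2 = (0.3875 - 0)²/430 = 0.0003493 W
  P_R3 = (0.3875 - 0.2755)²/200 = 0.00006272 W
  P_R4 = (0.2755 - 0.2408)²/62 = 0.00001944 W
  P_R5 = (0.2408 - 0)²/430 = 0.0001349 W
P_total = P_R1 + P_R2 + P_R3 + P_R4 + P_R5 = 0.02192 W

Final answer: 0.02192 W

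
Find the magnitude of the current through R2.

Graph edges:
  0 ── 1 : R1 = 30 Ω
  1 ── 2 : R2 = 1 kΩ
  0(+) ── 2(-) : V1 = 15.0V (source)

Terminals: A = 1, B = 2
Nodal analysis, taking node 2 as the 0 V reference.
Source V1 fixes V_0 = 15 V.
KCL at each unknown node (sum of currents leaving = 0; resistances in Ω):
  Node 1: (V_1 - 15)/30 + (V_1 - 0)/1000 = 0
Collecting terms: 0.03433 × V_1 = 0.5  =>  V_1 = 14.56 V
I_R2 = (V_1 - V_2)/R2 = (14.56 - 0)/1000 = 0.01456 A
|I_R2| = 0.01456 A

Final answer: |I_R2| = 0.01456 A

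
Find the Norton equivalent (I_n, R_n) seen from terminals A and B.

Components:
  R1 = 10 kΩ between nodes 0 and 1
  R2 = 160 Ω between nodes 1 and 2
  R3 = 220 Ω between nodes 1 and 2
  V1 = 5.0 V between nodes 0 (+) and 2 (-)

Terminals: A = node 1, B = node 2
Find the Thévenin equivalent first; then I_n = V_th/R_th and R_n = R_th.
Step 1 — V_th is the open-circuit voltage V_A - V_B (nothing connected across the terminals).
Nodal analysis, taking node 2 as the 0 V reference.
Source V1 fixes V_0 = 5 V.
KCL at each unknown node (sum of currents leaving = 0; resistances in Ω):
  Node 1: (V_1 - 5)/10000 + (V_1 - 0)/160 + (V_1 - 0)/220 = 0
Collecting terms: 0.0109 × V_1 = 0.0005  =>  V_1 = 0.04589 V
V_th = V_1 - V_2 = 0.04589 - 0 = 0.04589 V
Step 2 — R_th: zero the source — replace V1 by a short circuit (node 2 merges into node 0) — and find the resistance seen between A (node 1) and B (node 0).
Reduce the network between node 1 (A) and node 0 (B) by series/parallel combination:
  Rp1 = R1 ‖ R2 ‖ R3 (parallel, all between nodes 0 and 1) = 1/(1/10000 + 1/160 + 1/220) = 91.78 Ω
R_th = 91.78 Ω
I_n = V_th/R_th = 0.04589/91.78 = 0.0005 A, and R_n = R_th = 91.78 Ω

Final answer: I_n = 0.0005 A, R_n = 91.78 Ω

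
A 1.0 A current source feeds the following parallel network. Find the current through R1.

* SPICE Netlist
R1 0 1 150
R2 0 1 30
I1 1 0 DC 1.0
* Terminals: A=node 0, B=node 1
All resistors sit directly between nodes 0 and 1, so they are in parallel and share one voltage V; the full source current 1 A splits among them.
1/R_par = 1/150 + 1/30 = 0.04 S  =>  R_par = 25 Ω
V = I × R_par = 1 × 25 = 25 V
I_R1 = V/R1 = 25/150 = 0.1667 A

Final answer: 0.1667 A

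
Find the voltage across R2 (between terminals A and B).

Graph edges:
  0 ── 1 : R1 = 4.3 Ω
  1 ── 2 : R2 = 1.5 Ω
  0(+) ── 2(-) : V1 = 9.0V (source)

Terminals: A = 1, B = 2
R1 and R2 are in series across V1 (node 0 → node 1 → node 2), and the output A–B is taken across R2, so this is a voltage divider.
Series current: I = V1/(R1 + R2) = 9/(4.3 + 1.5) = 9/5.8 = 1.552 A
V_R2 = I × R2 = V1 × R2/(R1 + R2) = 9 × 1.5/5.8 = 2.328 V

Final answer: 2.328 V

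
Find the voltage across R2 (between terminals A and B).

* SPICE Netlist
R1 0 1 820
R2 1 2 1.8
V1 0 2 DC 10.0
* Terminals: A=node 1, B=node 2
R1 and R2 are in series across V1 (node 0 → node 1 → node 2), and the output A–B is taken across R2, so this is a voltage divider.
Series current: I = V1/(R1 + R2) = 10/(820 + 1.8) = 10/821.8 = 0.01217 A
V_R2 = I × R2 = V1 × R2/(R1 + R2) = 10 × 1.8/821.8 = 0.0219 V

Final answer: 0.0219 V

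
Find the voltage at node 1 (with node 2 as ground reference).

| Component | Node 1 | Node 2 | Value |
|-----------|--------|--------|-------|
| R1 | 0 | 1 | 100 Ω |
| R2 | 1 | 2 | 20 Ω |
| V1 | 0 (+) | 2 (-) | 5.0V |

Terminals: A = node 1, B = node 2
Nodal analysis, taking node 2 as the 0 V reference.
Source V1 fixes V_0 = 5 V.
KCL at each unknown node (sum of currents leaving = 0; resistances in Ω):
  Node 1: (V_1 - 5)/100 + (V_1 - 0)/20 = 0
Collecting terms: 0.06 × V_1 = 0.05  =>  V_1 = 0.8333 V
The requested potential is V_1 = 0.8333 V.

Final answer: V_1 = 0.8333 V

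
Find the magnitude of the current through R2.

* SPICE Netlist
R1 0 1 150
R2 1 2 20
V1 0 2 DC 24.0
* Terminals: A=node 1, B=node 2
Nodal analysis, taking node 2 as the 0 V reference.
Source V1 fixes V_0 = 24 V.
KCL at each unknown node (sum of currents leaving = 0; resistances in Ω):
  Node 1: (V_1 - 24)/150 + (V_1 - 0)/20 = 0
Collecting terms: 0.05667 × V_1 = 0.16  =>  V_1 = 2.824 V
I_R2 = (V_1 - V_2)/R2 = (2.824 - 0)/20 = 0.1412 A
|I_R2| = 0.1412 A

Final answer: |I_R2| = 0.1412 A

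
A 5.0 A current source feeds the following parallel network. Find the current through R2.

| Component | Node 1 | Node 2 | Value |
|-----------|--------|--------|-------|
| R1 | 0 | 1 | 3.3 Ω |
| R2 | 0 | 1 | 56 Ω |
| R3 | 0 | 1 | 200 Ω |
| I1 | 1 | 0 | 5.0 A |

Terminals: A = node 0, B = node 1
All resistors sit directly between nodes 0 and 1, so they are in parallel and share one voltage V; the full source current 5 A splits among them.
1/R_par = 1/3.3 + 1/56 + 1/200 = 0.3259 S  =>  R_par = 3.069 Ω
V = I × R_par = 5 × 3.069 = 15.34 V
I_R2 = V/R2 = 15.34/56 = 0.274 A

Final answer: 0.274 A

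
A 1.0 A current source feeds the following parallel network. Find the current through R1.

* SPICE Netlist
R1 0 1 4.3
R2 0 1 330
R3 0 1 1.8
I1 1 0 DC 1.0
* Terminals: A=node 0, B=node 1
All resistors sit directly between nodes 0 and 1, so they are in parallel and share one voltage V; the full source current 1 A splits among them.
1/R_par = 1/4.3 + 1/330 + 1/1.8 = 0.7911 S  =>  R_par = 1.264 Ω
V = I × R_par = 1 × 1.264 = 1.264 V
I_R1 = V/R1 = 1.264/4.3 = 0.294 A

Final answer: 0.294 A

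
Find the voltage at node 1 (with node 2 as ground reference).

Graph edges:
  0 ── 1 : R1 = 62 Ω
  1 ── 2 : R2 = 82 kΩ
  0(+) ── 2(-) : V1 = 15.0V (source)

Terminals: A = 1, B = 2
Nodal analysis, taking node 2 as the 0 V reference.
Source V1 fixes V_0 = 15 V.
KCL at each unknown node (sum of currents leaving = 0; resistances in Ω):
  Node 1: (V_1 - 15)/62 + (V_1 - 0)/82000 = 0
Collecting terms: 0.01614 × V_1 = 0.2419  =>  V_1 = 14.99 V
The requested potential is V_1 = 14.99 V.

Final answer: V_1 = 14.99 V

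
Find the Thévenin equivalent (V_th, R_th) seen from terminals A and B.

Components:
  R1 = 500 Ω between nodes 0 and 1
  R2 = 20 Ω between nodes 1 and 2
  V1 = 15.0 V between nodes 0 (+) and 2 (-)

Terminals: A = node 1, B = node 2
Step 1 — V_th is the open-circuit voltage V_A - V_B (nothing connected across the terminals).
Nodal analysis, taking node 2 as the 0 V reference.
Source V1 fixes V_0 = 15 V.
KCL at each unknown node (sum of currents leaving = 0; resistances in Ω):
  Node 1: (V_1 - 15)/500 + (V_1 - 0)/20 = 0
Collecting terms: 0.052 × V_1 = 0.03  =>  V_1 = 0.5769 V
V_th = V_1 - V_2 = 0.5769 - 0 = 0.5769 V
Step 2 — R_th: zero the source — replace V1 by a short circuit (node 2 merges into node 0) — and find the resistance seen between A (node 1) and B (node 0).
Reduce the network between node 1 (A) and node 0 (B) by series/parallel combination:
  Rp1 = R1 ‖ R2 (parallel, both between nodes 0 and 1) = 1/(1/500 + 1/20) = 19.23 Ω
R_th = 19.23 Ω

Final answer: V_th = 0.5769 V, R_th = 19.23 Ω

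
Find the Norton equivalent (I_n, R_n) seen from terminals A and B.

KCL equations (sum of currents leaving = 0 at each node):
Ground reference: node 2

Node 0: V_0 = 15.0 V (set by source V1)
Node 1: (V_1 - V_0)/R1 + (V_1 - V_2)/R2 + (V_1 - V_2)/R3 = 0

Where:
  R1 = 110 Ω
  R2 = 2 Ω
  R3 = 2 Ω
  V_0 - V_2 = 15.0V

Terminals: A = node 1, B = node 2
Find the Thévenin equivalent first; then I_n = V_th/R_th and R_n = R_th.
Step 1 — V_th is the open-circuit voltage V_A - V_B (nothing connected across the terminals).
Nodal analysis, taking node 2 as the 0 V reference.
Source V1 fixes V_0 = 15 V.
KCL at each unknown node (sum of currents leaving = 0; resistances in Ω):
  Node 1: (V_1 - 15)/110 + (V_1 - 0)/2 + (V_1 - 0)/2 = 0
Collecting terms: 1.009 × V_1 = 0.1364  =>  V_1 = 0.1351 V
V_th = V_1 - V_2 = 0.1351 - 0 = 0.1351 V
Step 2 — R_th: zero the source — replace V1 by a short circuit (node 2 merges into node 0) — and find the resistance seen between A (node 1) and B (node 0).
Reduce the network between node 1 (A) and node 0 (B) by series/parallel combination:
  Rp1 = R1 ‖ R2 ‖ R3 (parallel, all between nodes 0 and 1) = 1/(1/110 + 1/2 + 1/2) = 0.991 Ω
R_th = 0.991 Ω
I_n = V_th/R_th = 0.1351/0.991 = 0.1364 A, and R_n = R_th = 0.991 Ω

Final answer: I_n = 0.1364 A, R_n = 0.991 Ω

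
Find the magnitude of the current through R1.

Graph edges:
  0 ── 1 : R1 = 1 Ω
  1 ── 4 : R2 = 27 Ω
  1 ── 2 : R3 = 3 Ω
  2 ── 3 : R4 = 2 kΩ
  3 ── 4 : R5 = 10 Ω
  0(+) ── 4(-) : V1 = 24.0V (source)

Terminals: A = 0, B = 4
Nodal analysis, taking node 4 as the 0 V reference.
Source V1 fixes V_0 = 24 V.
KCL at each unknown node (sum of currents leaving = 0; resistances in Ω):
  Node 1: (V_1 - 24)/1 + (V_1 - 0)/27 + (V_1 - V_2)/3 = 0
  Node 2: (V_2 - V_1)/3 + (V_2 - V_3)/2000 = 0
  Node 3: (V_3 - V_2)/2000 + (V_3 - 0)/10 = 0
Collecting terms (coefficients in siemens):
  1.37·V_1 - 0.3333·V_2 = 24
  0.3338·V_2 - 0.3333·V_1 - 0.0005·V_3 = 0
  0.1005·V_3 - 0.0005·V_2 = 0
Solving these 3 simultaneous equations (Gaussian elimination) gives:
  V_1 = 23.13 V, V_2 = 23.1 V, V_3 = 0.1149 V
I_R1 = (V_0 - V_1)/R1 = (24 - 23.13)/1 = 0.8682 A
|I_R1| = 0.8682 A

Final answer: |I_R1| = 0.8682 A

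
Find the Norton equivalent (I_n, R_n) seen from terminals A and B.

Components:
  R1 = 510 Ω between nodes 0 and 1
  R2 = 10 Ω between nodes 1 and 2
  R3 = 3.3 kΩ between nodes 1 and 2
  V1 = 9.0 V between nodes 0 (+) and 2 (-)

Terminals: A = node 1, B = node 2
Find the Thévenin equivalent first; then I_n = V_th/R_th and R_n = R_th.
Step 1 — V_th is the open-circuit voltage V_A - V_B (nothing connected across the terminals).
Nodal analysis, taking node 2 as the 0 V reference.
Source V1 fixes V_0 = 9 V.
KCL at each unknown node (sum of currents leaving = 0; resistances in Ω):
  Node 1: (V_1 - 9)/510 + (V_1 - 0)/10 + (V_1 - 0)/3300 = 0
Collecting terms: 0.1023 × V_1 = 0.01765  =>  V_1 = 0.1726 V
V_th = V_1 - V_2 = 0.1726 - 0 = 0.1726 V
Step 2 — R_th: zero the source — replace V1 by a short circuit (node 2 merges into node 0) — and find the resistance seen between A (node 1) and B (node 0).
Reduce the network between node 1 (A) and node 0 (B) by series/parallel combination:
  Rp1 = R1 ‖ R2 ‖ R3 (parallel, all between nodes 0 and 1) = 1/(1/510 + 1/10 + 1/3300) = 9.779 Ω
R_th = 9.779 Ω
I_n = V_th/R_th = 0.1726/9.779 = 0.01765 A, and R_n = R_th = 9.779 Ω

Final answer: I_n = 0.01765 A, R_n = 9.779 Ω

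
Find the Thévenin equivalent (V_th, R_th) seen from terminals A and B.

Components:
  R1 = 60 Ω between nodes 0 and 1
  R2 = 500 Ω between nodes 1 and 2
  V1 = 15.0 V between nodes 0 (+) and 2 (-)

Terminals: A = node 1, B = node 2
Step 1 — V_th is the open-circuit voltage V_A - V_B (nothing connected across the terminals).
Nodal analysis, taking node 2 as the 0 V reference.
Source V1 fixes V_0 = 15 V.
KCL at each unknown node (sum of currents leaving = 0; resistances in Ω):
  Node 1: (V_1 - 15)/60 + (V_1 - 0)/500 = 0
Collecting terms: 0.01867 × V_1 = 0.25  =>  V_1 = 13.39 V
V_th = V_1 - V_2 = 13.39 - 0 = 13.39 V
Step 2 — R_th: zero the source — replace V1 by a short circuit (node 2 merges into node 0) — and find the resistance seen between A (node 1) and B (node 0).
Reduce the network between node 1 (A) and node 0 (B) by series/parallel combination:
  Rp1 = R1 ‖ R2 (parallel, both between nodes 0 and 1) = 1/(1/60 + 1/500) = 53.57 Ω
R_th = 53.57 Ω

Final answer: V_th = 13.39 V, R_th = 53.57 Ω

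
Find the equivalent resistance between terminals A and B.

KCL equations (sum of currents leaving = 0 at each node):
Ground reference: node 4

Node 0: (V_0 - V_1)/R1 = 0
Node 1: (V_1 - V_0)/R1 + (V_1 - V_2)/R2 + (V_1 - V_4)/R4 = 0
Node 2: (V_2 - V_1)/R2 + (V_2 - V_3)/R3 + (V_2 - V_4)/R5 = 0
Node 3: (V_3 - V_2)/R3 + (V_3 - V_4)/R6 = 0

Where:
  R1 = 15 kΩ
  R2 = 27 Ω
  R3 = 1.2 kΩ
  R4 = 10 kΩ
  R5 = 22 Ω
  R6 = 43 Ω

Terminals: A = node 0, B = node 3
The network is not a plain series/parallel combination. Inject a 1 A test current into terminal A (node 0) and return it from terminal B (node 3); then R_eq = V_A / (1 A).
Nodal analysis, taking node 3 as the 0 V reference.
Current source I_test pushes 1 A into node 0 and draws it out of node 3.
KCL at each unknown node (sum of currents leaving = 0; resistances in Ω):
  Node 0: (V_0 - V_1)/15000 - 1 = 0
  Node 1: (V_1 - V_0)/15000 + (V_1 - V_2)/27 + (V_1 - V_4)/10000 = 0
  Node 2: (V_2 - V_1)/27 + (V_2 - 0)/1200 + (V_2 - V_4)/22 = 0
  Node 4: (V_4 - V_1)/10000 + (V_4 - V_2)/22 + (V_4 - 0)/43 = 0
Collecting terms (coefficients in siemens):
  0.00006667·V_0 - 0.00006667·V_1 = 1
  0.0372·V_1 - 0.00006667·V_0 - 0.03704·V_2 - 0.0001·V_4 = 0
  0.08332·V_2 - 0.03704·V_1 - 0.04545·V_4 = 0
  0.06881·V_4 - 0.0001·V_1 - 0.04545·V_2 = 0
Solving these 4 simultaneous equations (Gaussian elimination) gives:
  V_0 = 15090 V, V_1 = 88.43 V, V_2 = 61.56 V, V_4 = 40.79 V
R_eq = V_0 / 1 A = 15090 Ω = 15.09 kΩ

Final answer: 15.09 kΩ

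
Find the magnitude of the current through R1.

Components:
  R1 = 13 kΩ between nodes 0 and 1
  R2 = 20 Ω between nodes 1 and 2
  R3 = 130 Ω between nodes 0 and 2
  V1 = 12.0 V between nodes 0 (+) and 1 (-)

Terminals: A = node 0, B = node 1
Nodal analysis, taking node 1 as the 0 V reference.
Source V1 fixes V_0 = 12 V.
KCL at each unknown node (sum of currents leaving = 0; resistances in Ω):
  Node 2: (V_2 - 0)/20 + (V_2 - 12)/130 = 0
Collecting terms: 0.05769 × V_2 = 0.09231  =>  V_2 = 1.6 V
I_R1 = (V_0 - V_1)/R1 = (12 - 0)/13000 = 0.0009231 A
|I_R1| = 0.0009231 A

Final answer: |I_R1| = 0.0009231 A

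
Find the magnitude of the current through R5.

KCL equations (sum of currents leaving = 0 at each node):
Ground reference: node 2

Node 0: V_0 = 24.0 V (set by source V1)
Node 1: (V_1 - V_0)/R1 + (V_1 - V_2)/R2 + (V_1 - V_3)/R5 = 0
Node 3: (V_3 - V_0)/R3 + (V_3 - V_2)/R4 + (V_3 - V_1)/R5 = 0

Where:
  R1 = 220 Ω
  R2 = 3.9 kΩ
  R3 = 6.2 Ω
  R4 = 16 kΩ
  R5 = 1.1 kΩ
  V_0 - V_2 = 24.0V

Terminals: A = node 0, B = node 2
Nodal analysis, taking node 2 as the 0 V reference.
Source V1 fixes V_0 = 24 V.
KCL at each unknown node (sum of currents leaving = 0; resistances in Ω):
  Node 1: (V_1 - 24)/220 + (V_1 - 0)/3900 + (V_1 - V_3)/1100 = 0
  Node 3: (V_3 - 24)/6.2 + (V_3 - 0)/16000 + (V_3 - V_1)/1100 = 0
Collecting terms (coefficients in siemens):
  0.005711·V_1 - 0.0009091·V_3 = 0.1091
  0.1623·V_3 - 0.0009091·V_1 = 3.871
Determinant D = (0.005711)(0.1623) - (-0.0009091)(-0.0009091) = 0.0009258
V_1 = [(0.1091)(0.1623) - (-0.0009091)(3.871)]/D = 22.92 V
V_3 = [(0.005711)(3.871) - (0.1091)(-0.0009091)]/D = 23.98 V
I_R5 = (V_1 - V_3)/R5 = (22.92 - 23.98)/1100 = -0.0009679 A
|I_R5| = 0.0009679 A

Final answer: |I_R5| = 0.0009679 A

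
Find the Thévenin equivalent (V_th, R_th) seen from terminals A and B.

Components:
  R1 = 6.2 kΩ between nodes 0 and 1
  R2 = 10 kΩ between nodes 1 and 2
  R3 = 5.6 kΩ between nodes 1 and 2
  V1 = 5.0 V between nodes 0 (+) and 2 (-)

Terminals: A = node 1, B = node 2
Step 1 — V_th is the open-circuit voltage V_A - V_B (nothing connected across the terminals).
Nodal analysis, taking node 2 as the 0 V reference.
Source V1 fixes V_0 = 5 V.
KCL at each unknown node (sum of currents leaving = 0; resistances in Ω):
  Node 1: (V_1 - 5)/6200 + (V_1 - 0)/10000 + (V_1 - 0)/5600 = 0
Collecting terms: 0.0004399 × V_1 = 0.0008065  =>  V_1 = 1.833 V
V_th = V_1 - V_2 = 1.833 - 0 = 1.833 V
Step 2 — R_th: zero the source — replace V1 by a short circuit (node 2 merges into node 0) — and find the resistance seen between A (node 1) and B (node 0).
Reduce the network between node 1 (A) and node 0 (B) by series/parallel combination:
  Rp1 = R1 ‖ R2 ‖ R3 (parallel, all between nodes 0 and 1) = 1/(1/6200 + 1/10000 + 1/5600) = 2273 Ω
R_th = 2.273 kΩ

Final answer: V_th = 1.833 V, R_th = 2.273 kΩ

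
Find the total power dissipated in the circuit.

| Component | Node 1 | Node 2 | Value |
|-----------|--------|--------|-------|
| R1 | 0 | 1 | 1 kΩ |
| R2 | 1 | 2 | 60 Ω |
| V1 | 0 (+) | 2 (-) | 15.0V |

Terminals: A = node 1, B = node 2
Nodal analysis, taking node 2 as the 0 V reference.
Source V1 fixes V_0 = 15 V.
KCL at each unknown node (sum of currents leaving = 0; resistances in Ω):
  Node 1: (V_1 - 15)/1000 + (V_1 - 0)/60 = 0
Collecting terms: 0.01767 × V_1 = 0.015  =>  V_1 = 0.8491 V
Power in each resistor, P = (ΔV)²/R:
  P_R1 = (15 - 0.8491)²/1000 = 0.2002 W
  P_R2 = (0.8491 - 0)²/60 = 0.01201 W
P_total = P_R1 + P_R2 = 0.2123 W

Final answer: 0.2123 W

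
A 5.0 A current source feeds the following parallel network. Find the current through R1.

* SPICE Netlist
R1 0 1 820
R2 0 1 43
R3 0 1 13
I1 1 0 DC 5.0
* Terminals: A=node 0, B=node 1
All resistors sit directly between nodes 0 and 1, so they are in parallel and share one voltage V; the full source current 5 A splits among them.
1/R_par = 1/820 + 1/43 + 1/13 = 0.1014 S  =>  R_par = 9.862 Ω
V = I × R_par = 5 × 9.862 = 49.31 V
I_R1 = V/R1 = 49.31/820 = 0.06013 A

Final answer: 0.06013 A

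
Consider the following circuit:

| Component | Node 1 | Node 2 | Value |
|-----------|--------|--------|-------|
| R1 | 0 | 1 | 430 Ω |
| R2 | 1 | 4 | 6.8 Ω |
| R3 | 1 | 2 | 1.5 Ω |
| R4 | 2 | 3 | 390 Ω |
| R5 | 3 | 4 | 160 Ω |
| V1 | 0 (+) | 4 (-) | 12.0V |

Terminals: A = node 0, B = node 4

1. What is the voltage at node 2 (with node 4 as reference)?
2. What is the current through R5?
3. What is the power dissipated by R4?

Nodal analysis, taking node 4 as the 0 V reference.
Source V1 fixes V_0 = 12 V.
KCL at each unknown node (sum of currents leaving = 0; resistances in Ω):
  Node 1: (V_1 - 12)/430 + (V_1 - 0)/6.8 + (V_1 - V_2)/1.5 = 0
  Node 2: (V_2 - V_1)/1.5 + (V_2 - V_3)/390 = 0
  Node 3: (V_3 - V_2)/390 + (V_3 - 0)/160 = 0
Collecting terms (coefficients in siemens):
  0.8161·V_1 - 0.6667·V_2 = 0.02791
  0.6692·V_2 - 0.6667·V_1 - 0.002564·V_3 = 0
  0.008814·V_3 - 0.002564·V_2 = 0
Solving these 3 simultaneous equations (Gaussian elimination) gives:
  V_1 = 0.1846 V, V_2 = 0.1841 V, V_3 = 0.05355 V
Part 1:
  Read off the nodal solution: V_2 = 0.1841 V
Part 2:
  I_R5 = (V_3 - V_4)/R5 = (0.05355 - 0)/160 = 0.0003347 A
  Magnitude: I_R5 = 0.0003347 A
Part 3:
  I_R4 = (V_2 - V_3)/R4 = (0.1841 - 0.05355)/390 = 0.0003347 A
  P_R4 = I_R4² × R4 = (0.0003347)² × 390 = 0.00004368 W

Final answers:
1. V_2 = 0.1841 V
2. I_R5 = 0.0003347 A
3. P_R4 = 4.368e-05 W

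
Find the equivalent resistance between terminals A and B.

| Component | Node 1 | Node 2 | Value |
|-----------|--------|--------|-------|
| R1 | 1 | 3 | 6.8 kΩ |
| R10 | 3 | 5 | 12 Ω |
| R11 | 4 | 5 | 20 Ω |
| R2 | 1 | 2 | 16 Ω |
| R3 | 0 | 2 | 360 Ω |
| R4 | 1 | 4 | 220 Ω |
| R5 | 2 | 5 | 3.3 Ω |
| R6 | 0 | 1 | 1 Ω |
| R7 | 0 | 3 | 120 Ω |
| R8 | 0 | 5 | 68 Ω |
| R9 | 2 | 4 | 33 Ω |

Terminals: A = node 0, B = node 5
The network is not a plain series/parallel combination. Inject a 1 A test current into terminal A (node 0) and return it from terminal B (node 5); then R_eq = V_A / (1 A).
Nodal analysis, taking node 5 as the 0 V reference.
Current source I_test pushes 1 A into node 0 and draws it out of node 5.
KCL at each unknown node (sum of currents leaving = 0; resistances in Ω):
  Node 0: (V_0 - V_2)/360 + (V_0 - V_1)/1 + (V_0 - V_3)/120 + (V_0 - 0)/68 - 1 = 0
  Node 1: (V_1 - V_0)/1 + (V_1 - V_3)/6800 + (V_1 - V_2)/16 + (V_1 - V_4)/220 = 0
  Node 2: (V_2 - V_0)/360 + (V_2 - V_1)/16 + (V_2 - 0)/3.3 + (V_2 - V_4)/33 = 0
  Node 3: (V_3 - V_0)/120 + (V_3 - V_1)/6800 + (V_3 - 0)/12 = 0
  Node 4: (V_4 - V_1)/220 + (V_4 - V_2)/33 + (V_4 - 0)/20 = 0
Collecting terms (coefficients in siemens):
  1.026·V_0 - 1·V_1 - 0.002778·V_2 - 0.008333·V_3 = 1
  1.067·V_1 - 1·V_0 - 0.0625·V_2 - 0.0001471·V_3 - 0.004545·V_4 = 0
  0.3986·V_2 - 0.002778·V_0 - 0.0625·V_1 - 0.0303·V_4 = 0
  0.09181·V_3 - 0.008333·V_0 - 0.0001471·V_1 = 0
  0.08485·V_4 - 0.004545·V_1 - 0.0303·V_2 = 0
Solving these 5 simultaneous equations (Gaussian elimination) gives:
  V_0 = 12.91 V, V_1 = 12.22 V, V_2 = 2.114 V, V_3 = 1.191 V
  V_4 = 1.41 V
R_eq = V_0 / 1 A = 12.91 Ω

Final answer: 12.91 Ω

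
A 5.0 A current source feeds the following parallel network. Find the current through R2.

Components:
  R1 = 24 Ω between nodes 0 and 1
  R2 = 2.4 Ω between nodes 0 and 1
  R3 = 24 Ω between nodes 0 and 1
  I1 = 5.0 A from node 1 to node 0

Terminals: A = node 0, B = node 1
All resistors sit directly between nodes 0 and 1, so they are in parallel and share one voltage V; the full source current 5 A splits among them.
1/R_par = 1/24 + 1/2.4 + 1/24 = 0.5 S  =>  R_par = 2 Ω
V = I × R_par = 5 × 2 = 10 V
I_R2 = V/R2 = 10/2.4 = 4.167 A

Final answer: 4.167 A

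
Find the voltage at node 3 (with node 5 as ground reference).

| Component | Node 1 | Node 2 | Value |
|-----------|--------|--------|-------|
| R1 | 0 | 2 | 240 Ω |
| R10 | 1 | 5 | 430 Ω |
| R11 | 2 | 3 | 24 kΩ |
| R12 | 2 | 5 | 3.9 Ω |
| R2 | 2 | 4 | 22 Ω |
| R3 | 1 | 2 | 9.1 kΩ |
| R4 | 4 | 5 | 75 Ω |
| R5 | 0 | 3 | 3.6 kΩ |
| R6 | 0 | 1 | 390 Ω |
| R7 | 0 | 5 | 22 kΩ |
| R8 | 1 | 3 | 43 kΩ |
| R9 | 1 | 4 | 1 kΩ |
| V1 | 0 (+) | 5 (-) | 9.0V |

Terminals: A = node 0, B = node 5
Nodal analysis, taking node 5 as the 0 V reference.
Source V1 fixes V_0 = 9 V.
KCL at each unknown node (sum of currents leaving = 0; resistances in Ω):
  Node 1: (V_1 - V_2)/9100 + (V_1 - 9)/390 + (V_1 - V_3)/43000 + (V_1 - V_4)/1000 + (V_1 - 0)/430 = 0
  Node 2: (V_2 - 9)/240 + (V_2 - V_4)/22 + (V_2 - V_1)/9100 + (V_2 - V_3)/24000 + (V_2 - 0)/3.9 = 0
  Node 3: (V_3 - 9)/3600 + (V_3 - V_1)/43000 + (V_3 - V_2)/24000 = 0
  Node 4: (V_4 - V_2)/22 + (V_4 - 0)/75 + (V_4 - V_1)/1000 = 0
Collecting terms (coefficients in siemens):
  0.006023·V_1 - 0.0001099·V_2 - 0.00002326·V_3 - 0.001·V_4 = 0.02308
  0.3062·V_2 - 0.0001099·V_1 - 0.00004167·V_3 - 0.04545·V_4 = 0.0375
  0.0003427·V_3 - 0.00002326·V_1 - 0.00004167·V_2 = 0.0025
  0.05979·V_4 - 0.001·V_1 - 0.04545·V_2 = 0
Solving these 4 simultaneous equations (Gaussian elimination) gives:
  V_1 = 3.894 V, V_2 = 0.1517 V, V_3 = 7.578 V, V_4 = 0.1804 V
The requested potential is V_3 = 7.578 V.

Final answer: V_3 = 7.578 V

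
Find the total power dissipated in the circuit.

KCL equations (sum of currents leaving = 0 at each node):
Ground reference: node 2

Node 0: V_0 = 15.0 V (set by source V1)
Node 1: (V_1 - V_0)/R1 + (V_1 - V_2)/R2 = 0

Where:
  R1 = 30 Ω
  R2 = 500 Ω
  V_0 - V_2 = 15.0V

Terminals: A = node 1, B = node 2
Nodal analysis, taking node 2 as the 0 V reference.
Source V1 fixes V_0 = 15 V.
KCL at each unknown node (sum of currents leaving = 0; resistances in Ω):
  Node 1: (V_1 - 15)/30 + (V_1 - 0)/500 = 0
Collecting terms: 0.03533 × V_1 = 0.5  =>  V_1 = 14.15 V
Power in each resistor, P = (ΔV)²/R:
  P_R1 = (15 - 14.15)²/30 = 0.02403 W
  P_R2 = (14.15 - 0)²/500 = 0.4005 W
P_total = P_R1 + P_R2 = 0.4245 W

Final answer: 0.4245 W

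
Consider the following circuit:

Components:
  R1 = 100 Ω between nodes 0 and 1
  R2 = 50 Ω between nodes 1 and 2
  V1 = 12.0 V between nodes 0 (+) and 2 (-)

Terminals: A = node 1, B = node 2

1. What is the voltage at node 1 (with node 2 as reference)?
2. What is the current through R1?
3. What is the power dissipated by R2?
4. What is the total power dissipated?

Nodal analysis, taking node 2 as the 0 V reference.
Source V1 fixes V_0 = 12 V.
KCL at each unknown node (sum of currents leaving = 0; resistances in Ω):
  Node 1: (V_1 - 12)/100 + (V_1 - 0)/50 = 0
Collecting terms: 0.03 × V_1 = 0.12  =>  V_1 = 4 V
Part 1:
  Read off the nodal solution: V_1 = 4 V
Part 2:
  I_R1 = (V_0 - V_1)/R1 = (12 - 4)/100 = 0.08 A
  Magnitude: I_R1 = 0.08 A
Part 3:
  I_R2 = (V_1 - V_2)/R2 = (4 - 0)/50 = 0.08 A
  P_R2 = I_R2² × R2 = (0.08)² × 50 = 0.32 W
Part 4:
  Power in each resistor, P = (ΔV)²/R:
    P_R1 = (12 - 4)²/100 = 0.64 W
    P_R2 = (4 - 0)²/50 = 0.32 W
  P_total = P_R1 + P_R2 = 0.96 W

Final answers:
1. V_1 = 4 V
2. I_R1 = 0.08 A
3. P_R2 = 0.32 W
4. P_total = 0.96 W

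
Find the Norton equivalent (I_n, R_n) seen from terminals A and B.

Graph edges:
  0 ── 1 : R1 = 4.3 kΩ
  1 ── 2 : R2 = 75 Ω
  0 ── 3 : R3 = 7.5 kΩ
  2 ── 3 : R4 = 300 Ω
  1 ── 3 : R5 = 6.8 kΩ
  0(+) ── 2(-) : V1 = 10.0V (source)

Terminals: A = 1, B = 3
Find the Thévenin equivalent first; then I_n = V_th/R_th and R_n = R_th.
Step 1 — V_th is the open-circuit voltage V_A - V_B (nothing connected across the terminals).
Nodal analysis, taking node 2 as the 0 V reference.
Source V1 fixes V_0 = 10 V.
KCL at each unknown node (sum of currents leaving = 0; resistances in Ω):
  Node 1: (V_1 - 10)/4300 + (V_1 - 0)/75 + (V_1 - V_3)/6800 = 0
  Node 3: (V_3 - 10)/7500 + (V_3 - 0)/300 + (V_3 - V_1)/6800 = 0
Collecting terms (coefficients in siemens):
  0.01371·V_1 - 0.0001471·V_3 = 0.002326
  0.003614·V_3 - 0.0001471·V_1 = 0.001333
Determinant D = (0.01371)(0.003614) - (-0.0001471)(-0.0001471) = 0.00004953
V_1 = [(0.002326)(0.003614) - (-0.0001471)(0.001333)]/D = 0.1736 V
V_3 = [(0.01371)(0.001333) - (0.002326)(-0.0001471)]/D = 0.376 V
V_th = V_1 - V_3 = 0.1736 - 0.376 = -0.2024 V
Step 2 — R_th: zero the source — replace V1 by a short circuit (node 2 merges into node 0) — and find the resistance seen between A (node 1) and B (node 3).
Reduce the network between node 1 (A) and node 3 (B) by series/parallel combination:
  Rp1 = R1 ‖ R2 (parallel, both between nodes 0 and 1) = 1/(1/4300 + 1/75) = 73.71 Ω
  Rp2 = R3 ‖ R4 (parallel, both between nodes 0 and 3) = 1/(1/7500 + 1/300) = 288.5 Ω
  Rs1 = Rp1 + Rp2 (series, joined only at node 0) = 73.71 + 288.5 = 362.2 Ω
  Rp3 = R5 ‖ Rs1 (parallel, both between nodes 1 and 3) = 1/(1/6800 + 1/362.2) = 343.9 Ω
R_th = 343.9 Ω
I_n = V_th/R_th = -0.2024/343.9 = -0.0005886 A, and R_n = R_th = 343.9 Ω

Final answer: I_n = -0.0005886 A, R_n = 343.9 Ω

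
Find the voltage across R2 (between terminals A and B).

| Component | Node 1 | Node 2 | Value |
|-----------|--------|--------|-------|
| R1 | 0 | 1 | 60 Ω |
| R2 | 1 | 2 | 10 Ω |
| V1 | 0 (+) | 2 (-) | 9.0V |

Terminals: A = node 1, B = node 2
R1 and R2 are in series across V1 (node 0 → node 1 → node 2), and the output A–B is taken across R2, so this is a voltage divider.
Series current: I = V1/(R1 + R2) = 9/(60 + 10) = 9/70 = 0.1286 A
V_R2 = I × R2 = V1 × R2/(R1 + R2) = 9 × 10/70 = 1.286 V

Final answer: 1.286 V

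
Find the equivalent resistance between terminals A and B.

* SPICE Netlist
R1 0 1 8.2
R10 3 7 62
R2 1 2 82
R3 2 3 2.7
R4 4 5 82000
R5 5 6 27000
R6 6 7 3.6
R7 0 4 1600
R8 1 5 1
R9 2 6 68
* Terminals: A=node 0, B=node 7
The network is not a plain series/parallel combination. Inject a 1 A test current into terminal A (node 0) and return it from terminal B (node 7); then R_eq = V_A / (1 A).
Nodal analysis, taking node 7 as the 0 V reference.
Current source I_test pushes 1 A into node 0 and draws it out of node 7.
KCL at each unknown node (sum of currents leaving = 0; resistances in Ω):
  Node 0: (V_0 - V_1)/8.2 + (V_0 - V_4)/1600 - 1 = 0
  Node 1: (V_1 - V_0)/8.2 + (V_1 - V_2)/82 + (V_1 - V_5)/1 = 0
  Node 2: (V_2 - V_1)/82 + (V_2 - V_3)/2.7 + (V_2 - V_6)/68 = 0
  Node 3: (V_3 - V_2)/2.7 + (V_3 - 0)/62 = 0
  Node 4: (V_4 - V_0)/1600 + (V_4 - V_5)/82000 = 0
  Node 5: (V_5 - V_1)/1 + (V_5 - V_4)/82000 + (V_5 - V_6)/27000 = 0
  Node 6: (V_6 - V_2)/68 + (V_6 - V_5)/27000 + (V_6 - 0)/3.6 = 0
Collecting terms (coefficients in siemens):
  0.1226·V_0 - 0.122·V_1 - 0.000625·V_4 = 1
  1.134·V_1 - 0.122·V_0 - 0.0122·V_2 - 1·V_5 = 0
  0.3973·V_2 - 0.0122·V_1 - 0.3704·V_3 - 0.01471·V_6 = 0
  0.3865·V_3 - 0.3704·V_2 = 0
  0.0006372·V_4 - 0.000625·V_0 - 0.0000122·V_5 = 0
  1·V_5 - 1·V_1 - 0.0000122·V_4 - 0.00003704·V_6 = 0
  0.2925·V_6 - 0.01471·V_2 - 0.00003704·V_5 = 0
Solving these 7 simultaneous equations (Gaussian elimination) gives:
  V_0 = 123.7 V, V_1 = 115.5 V, V_2 = 33.85 V, V_3 = 32.44 V
  V_4 = 123.5 V, V_5 = 115.5 V, V_6 = 1.716 V
R_eq = V_0 / 1 A = 123.7 Ω

Final answer: 123.7 Ω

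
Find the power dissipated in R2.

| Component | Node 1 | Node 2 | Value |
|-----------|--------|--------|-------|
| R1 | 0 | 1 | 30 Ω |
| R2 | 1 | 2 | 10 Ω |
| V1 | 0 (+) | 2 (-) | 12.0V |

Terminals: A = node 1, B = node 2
Nodal analysis, taking node 2 as the 0 V reference.
Source V1 fixes V_0 = 12 V.
KCL at each unknown node (sum of currents leaving = 0; resistances in Ω):
  Node 1: (V_1 - 12)/30 + (V_1 - 0)/10 = 0
Collecting terms: 0.1333 × V_1 = 0.4  =>  V_1 = 3 V
I_R2 = (V_1 - V_2)/R2 = (3 - 0)/10 = 0.3 A
P_R2 = I_R2² × R2 = (0.3)² × 10 = 0.9 W

Final answer: 0.9 W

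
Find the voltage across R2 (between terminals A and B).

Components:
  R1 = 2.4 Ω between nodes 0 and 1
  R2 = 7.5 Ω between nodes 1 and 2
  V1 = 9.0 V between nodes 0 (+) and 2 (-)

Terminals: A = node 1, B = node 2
R1 and R2 are in series across V1 (node 0 → node 1 → node 2), and the output A–B is taken across R2, so this is a voltage divider.
Series current: I = V1/(R1 + R2) = 9/(2.4 + 7.5) = 9/9.9 = 0.9091 A
V_R2 = I × R2 = V1 × R2/(R1 + R2) = 9 × 7.5/9.9 = 6.818 V

Final answer: 6.818 V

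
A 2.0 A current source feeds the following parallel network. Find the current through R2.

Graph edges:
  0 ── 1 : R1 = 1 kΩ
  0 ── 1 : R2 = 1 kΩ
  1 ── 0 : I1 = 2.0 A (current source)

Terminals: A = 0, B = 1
All resistors sit directly between nodes 0 and 1, so they are in parallel and share one voltage V; the full source current 2 A splits among them.
1/R_par = 1/1000 + 1/1000 = 0.002 S  =>  R_par = 500 Ω
V = I × R_par = 2 × 500 = 1000 V
I_R2 = V/R2 = 1000/1000 = 1 A

Final answer: 1 A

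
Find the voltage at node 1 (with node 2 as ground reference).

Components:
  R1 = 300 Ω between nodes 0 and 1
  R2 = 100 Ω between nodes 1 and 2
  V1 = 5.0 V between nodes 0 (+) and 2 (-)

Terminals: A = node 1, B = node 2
Nodal analysis, taking node 2 as the 0 V reference.
Source V1 fixes V_0 = 5 V.
KCL at each unknown node (sum of currents leaving = 0; resistances in Ω):
  Node 1: (V_1 - 5)/300 + (V_1 - 0)/100 = 0
Collecting terms: 0.01333 × V_1 = 0.01667  =>  V_1 = 1.25 V
The requested potential is V_1 = 1.25 V.

Final answer: V_1 = 1.25 V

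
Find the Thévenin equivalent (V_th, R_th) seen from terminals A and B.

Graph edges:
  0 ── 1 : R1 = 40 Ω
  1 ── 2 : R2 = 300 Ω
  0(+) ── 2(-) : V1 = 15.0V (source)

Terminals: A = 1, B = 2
Step 1 — V_th is the open-circuit voltage V_A - V_B (nothing connected across the terminals).
Nodal analysis, taking node 2 as the 0 V reference.
Source V1 fixes V_0 = 15 V.
KCL at each unknown node (sum of currents leaving = 0; resistances in Ω):
  Node 1: (V_1 - 15)/40 + (V_1 - 0)/300 = 0
Collecting terms: 0.02833 × V_1 = 0.375  =>  V_1 = 13.24 V
V_th = V_1 - V_2 = 13.24 - 0 = 13.24 V
Step 2 — R_th: zero the source — replace V1 by a short circuit (node 2 merges into node 0) — and find the resistance seen between A (node 1) and B (node 0).
Reduce the network between node 1 (A) and node 0 (B) by series/parallel combination:
  Rp1 = R1 ‖ R2 (parallel, both between nodes 0 and 1) = 1/(1/40 + 1/300) = 35.29 Ω
R_th = 35.29 Ω

Final answer: V_th = 13.24 V, R_th = 35.29 Ω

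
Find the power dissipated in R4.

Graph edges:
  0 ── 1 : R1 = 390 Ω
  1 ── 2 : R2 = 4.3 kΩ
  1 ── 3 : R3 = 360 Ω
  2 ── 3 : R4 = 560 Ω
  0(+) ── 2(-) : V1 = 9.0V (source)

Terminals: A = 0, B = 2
Nodal analysis, taking node 2 as the 0 V reference.
Source V1 fixes V_0 = 9 V.
KCL at each unknown node (sum of currents leaving = 0; resistances in Ω):
  Node 1: (V_1 - 9)/390 + (V_1 - 0)/4300 + (V_1 - V_3)/360 = 0
  Node 3: (V_3 - V_1)/360 + (V_3 - 0)/560 = 0
Collecting terms (coefficients in siemens):
  0.005574·V_1 - 0.002778·V_3 = 0.02308
  0.004563·V_3 - 0.002778·V_1 = 0
Determinant D = (0.005574)(0.004563) - (-0.002778)(-0.002778) = 0.00001772
V_1 = [(0.02308)(0.004563) - (-0.002778)(0)]/D = 5.942 V
V_3 = [(0.005574)(0) - (0.02308)(-0.002778)]/D = 3.617 V
I_R4 = (V_2 - V_3)/R4 = (0 - 3.617)/560 = -0.006459 A
P_R4 = I_R4² × R4 = (-0.006459)² × 560 = 0.02336 W

Final answer: 0.02336 W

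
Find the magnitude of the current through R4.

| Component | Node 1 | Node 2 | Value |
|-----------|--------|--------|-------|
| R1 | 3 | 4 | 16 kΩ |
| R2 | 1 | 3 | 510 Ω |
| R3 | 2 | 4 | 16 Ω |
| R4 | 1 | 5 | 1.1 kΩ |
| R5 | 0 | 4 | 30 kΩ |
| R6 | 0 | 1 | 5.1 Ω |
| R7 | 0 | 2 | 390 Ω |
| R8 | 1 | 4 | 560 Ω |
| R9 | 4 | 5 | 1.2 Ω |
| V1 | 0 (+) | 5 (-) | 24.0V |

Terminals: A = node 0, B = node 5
Nodal analysis, taking node 5 as the 0 V reference.
Source V1 fixes V_0 = 24 V.
KCL at each unknown node (sum of currents leaving = 0; resistances in Ω):
  Node 1: (V_1 - V_3)/510 + (V_1 - 0)/1100 + (V_1 - 24)/5.1 + (V_1 - V_4)/560 = 0
  Node 2: (V_2 - V_4)/16 + (V_2 - 24)/390 = 0
  Node 3: (V_3 - V_4)/16000 + (V_3 - V_1)/510 = 0
  Node 4: (V_4 - V_3)/16000 + (V_4 - V_2)/16 + (V_4 - 24)/30000 + (V_4 - V_1)/560 + (V_4 - 0)/1.2 = 0
Collecting terms (coefficients in siemens):
  0.2007·V_1 - 0.001961·V_3 - 0.001786·V_4 = 4.706
  0.06506·V_2 - 0.0625·V_4 = 0.06154
  0.002023·V_3 - 0.001961·V_1 - 0.0000625·V_4 = 0
  0.8977·V_4 - 0.001786·V_1 - 0.0625·V_2 - 0.0000625·V_3 = 0.0008
Solving these 4 simultaneous equations (Gaussian elimination) gives:
  V_1 = 23.67 V, V_2 = 1.065 V, V_3 = 22.94 V, V_4 = 0.1237 V
I_R4 = (V_1 - V_5)/R4 = (23.67 - 0)/1100 = 0.02152 A
|I_R4| = 0.02152 A

Final answer: |I_R4| = 0.02152 A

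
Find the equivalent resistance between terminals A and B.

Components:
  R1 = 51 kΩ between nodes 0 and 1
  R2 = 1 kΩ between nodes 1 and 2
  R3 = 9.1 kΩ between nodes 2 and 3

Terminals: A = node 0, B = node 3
Reduce the network between node 0 (A) and node 3 (B) by series/parallel combination:
  Rs1 = R1 + R2 (series, joined only at node 1) = 51000 + 1000 = 52000 Ω
  Rs2 = R3 + Rs1 (series, joined only at node 2) = 9100 + 52000 = 61100 Ω
R_eq = 61.1 kΩ

Final answer: 61.1 kΩ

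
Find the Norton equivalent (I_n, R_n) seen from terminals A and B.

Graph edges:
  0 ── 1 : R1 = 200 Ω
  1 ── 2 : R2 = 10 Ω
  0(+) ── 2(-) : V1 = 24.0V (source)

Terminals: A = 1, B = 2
Find the Thévenin equivalent first; then I_n = V_th/R_th and R_n = R_th.
Step 1 — V_th is the open-circuit voltage V_A - V_B (nothing connected across the terminals).
Nodal analysis, taking node 2 as the 0 V reference.
Source V1 fixes V_0 = 24 V.
KCL at each unknown node (sum of currents leaving = 0; resistances in Ω):
  Node 1: (V_1 - 24)/200 + (V_1 - 0)/10 = 0
Collecting terms: 0.105 × V_1 = 0.12  =>  V_1 = 1.143 V
V_th = V_1 - V_2 = 1.143 - 0 = 1.143 V
Step 2 — R_th: zero the source — replace V1 by a short circuit (node 2 merges into node 0) — and find the resistance seen between A (node 1) and B (node 0).
Reduce the network between node 1 (A) and node 0 (B) by series/parallel combination:
  Rp1 = R1 ‖ R2 (parallel, both between nodes 0 and 1) = 1/(1/200 + 1/10) = 9.524 Ω
R_th = 9.524 Ω
I_n = V_th/R_th = 1.143/9.524 = 0.12 A, and R_n = R_th = 9.524 Ω

Final answer: I_n = 0.12 A, R_n = 9.524 Ω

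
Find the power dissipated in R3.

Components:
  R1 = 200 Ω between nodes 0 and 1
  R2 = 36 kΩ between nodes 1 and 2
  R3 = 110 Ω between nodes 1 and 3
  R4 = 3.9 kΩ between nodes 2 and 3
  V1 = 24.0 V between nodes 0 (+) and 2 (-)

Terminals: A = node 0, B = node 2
Nodal analysis, taking node 2 as the 0 V reference.
Source V1 fixes V_0 = 24 V.
KCL at each unknown node (sum of currents leaving = 0; resistances in Ω):
  Node 1: (V_1 - 24)/200 + (V_1 - 0)/36000 + (V_1 - V_3)/110 = 0
  Node 3: (V_3 - V_1)/110 + (V_3 - 0)/3900 = 0
Collecting terms (coefficients in siemens):
  0.01412·V_1 - 0.009091·V_3 = 0.12
  0.009347·V_3 - 0.009091·V_1 = 0
Determinant D = (0.01412)(0.009347) - (-0.009091)(-0.009091) = 0.00004933
V_1 = [(0.12)(0.009347) - (-0.009091)(0)]/D = 22.74 V
V_3 = [(0.01412)(0) - (0.12)(-0.009091)]/D = 22.12 V
I_R3 = (V_1 - V_3)/R3 = (22.74 - 22.12)/110 = 0.005671 A
P_R3 = I_R3² × R3 = (0.005671)² × 110 = 0.003537 W

Final answer: 0.003537 W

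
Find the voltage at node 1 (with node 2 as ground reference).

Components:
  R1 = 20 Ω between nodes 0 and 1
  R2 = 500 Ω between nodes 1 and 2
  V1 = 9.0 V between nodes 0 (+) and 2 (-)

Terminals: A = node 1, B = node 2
Nodal analysis, taking node 2 as the 0 V reference.
Source V1 fixes V_0 = 9 V.
KCL at each unknown node (sum of currents leaving = 0; resistances in Ω):
  Node 1: (V_1 - 9)/20 + (V_1 - 0)/500 = 0
Collecting terms: 0.052 × V_1 = 0.45  =>  V_1 = 8.654 V
The requested potential is V_1 = 8.654 V.

Final answer: V_1 = 8.654 V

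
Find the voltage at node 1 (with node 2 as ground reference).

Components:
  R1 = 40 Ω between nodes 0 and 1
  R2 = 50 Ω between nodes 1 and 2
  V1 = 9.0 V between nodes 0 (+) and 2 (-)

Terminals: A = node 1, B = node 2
Nodal analysis, taking node 2 as the 0 V reference.
Source V1 fixes V_0 = 9 V.
KCL at each unknown node (sum of currents leaving = 0; resistances in Ω):
  Node 1: (V_1 - 9)/40 + (V_1 - 0)/50 = 0
Collecting terms: 0.045 × V_1 = 0.225  =>  V_1 = 5 V
The requested potential is V_1 = 5 V.

Final answer: V_1 = 5 V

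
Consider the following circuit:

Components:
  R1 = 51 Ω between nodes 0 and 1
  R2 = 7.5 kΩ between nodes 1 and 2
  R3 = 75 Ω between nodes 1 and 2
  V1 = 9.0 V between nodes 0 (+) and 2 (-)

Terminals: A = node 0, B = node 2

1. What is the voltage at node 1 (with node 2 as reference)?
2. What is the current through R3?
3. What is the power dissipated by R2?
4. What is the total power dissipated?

Nodal analysis, taking node 2 as the 0 V reference.
Source V1 fixes V_0 = 9 V.
KCL at each unknown node (sum of currents leaving = 0; resistances in Ω):
  Node 1: (V_1 - 9)/51 + (V_1 - 0)/7500 + (V_1 - 0)/75 = 0
Collecting terms: 0.03307 × V_1 = 0.1765  =>  V_1 = 5.336 V
Part 1:
  Read off the nodal solution: V_1 = 5.336 V
Part 2:
  I_R3 = (V_1 - V_2)/R3 = (5.336 - 0)/75 = 0.07114 A
  Magnitude: I_R3 = 0.07114 A
Part 3:
  I_R2 = (V_1 - V_2)/R2 = (5.336 - 0)/7500 = 0.0007114 A
  P_R2 = I_R2² × R2 = (0.0007114)² × 7500 = 0.003796 W
Part 4:
  Power in each resistor, P = (ΔV)²/R:
    P_R1 = (9 - 5.336)²/51 = 0.2633 W
    P_R2 = (5.336 - 0)²/7500 = 0.003796 W
    P_R3 = (5.336 - 0)²/75 = 0.3796 W
  P_total = P_R1 + P_R2 + P_R3 = 0.6467 W

Final answers:
1. V_1 = 5.336 V
2. I_R3 = 0.07114 A
3. P_R2 = 0.003796 W
4. P_total = 0.6467 W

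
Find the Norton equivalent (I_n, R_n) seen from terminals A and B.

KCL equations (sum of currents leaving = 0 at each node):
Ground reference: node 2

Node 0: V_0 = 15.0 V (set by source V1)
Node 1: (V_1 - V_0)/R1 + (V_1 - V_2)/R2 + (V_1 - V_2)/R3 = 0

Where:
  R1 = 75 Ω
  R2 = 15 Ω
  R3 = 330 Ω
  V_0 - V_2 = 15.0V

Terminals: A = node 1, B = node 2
Find the Thévenin equivalent first; then I_n = V_th/R_th and R_n = R_th.
Step 1 — V_th is the open-circuit voltage V_A - V_B (nothing connected across the terminals).
Nodal analysis, taking node 2 as the 0 V reference.
Source V1 fixes V_0 = 15 V.
KCL at each unknown node (sum of currents leaving = 0; resistances in Ω):
  Node 1: (V_1 - 15)/75 + (V_1 - 0)/15 + (V_1 - 0)/330 = 0
Collecting terms: 0.08303 × V_1 = 0.2  =>  V_1 = 2.409 V
V_th = V_1 - V_2 = 2.409 - 0 = 2.409 V
Step 2 — R_th: zero the source — replace V1 by a short circuit (node 2 merges into node 0) — and find the resistance seen between A (node 1) and B (node 0).
Reduce the network between node 1 (A) and node 0 (B) by series/parallel combination:
  Rp1 = R1 ‖ R2 ‖ R3 (parallel, all between nodes 0 and 1) = 1/(1/75 + 1/15 + 1/330) = 12.04 Ω
R_th = 12.04 Ω
I_n = V_th/R_th = 2.409/12.04 = 0.2 A, and R_n = R_th = 12.04 Ω

Final answer: I_n = 0.2 A, R_n = 12.04 Ω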